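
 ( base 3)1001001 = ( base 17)2A9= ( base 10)757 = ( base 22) 1c9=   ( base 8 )1365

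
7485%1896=1797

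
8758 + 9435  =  18193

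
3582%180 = 162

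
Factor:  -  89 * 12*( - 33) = 35244 = 2^2*3^2*11^1*89^1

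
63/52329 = 21/17443 = 0.00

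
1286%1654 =1286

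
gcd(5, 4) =1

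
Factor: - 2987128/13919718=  - 1493564/6959859 = -  2^2*3^( - 1) * 67^1*5573^1* 2319953^( - 1 ) 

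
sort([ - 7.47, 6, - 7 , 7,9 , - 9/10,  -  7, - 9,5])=[ - 9,  -  7.47,  -  7 , - 7, - 9/10  ,  5,6, 7, 9 ]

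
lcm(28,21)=84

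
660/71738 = 330/35869 =0.01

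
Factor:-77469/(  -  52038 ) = 2^( - 1)*3^( - 1 )*17^1 *31^1*59^ (-1) = 527/354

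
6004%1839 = 487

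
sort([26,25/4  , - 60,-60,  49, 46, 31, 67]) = [ - 60,-60,25/4, 26, 31,  46, 49, 67]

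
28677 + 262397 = 291074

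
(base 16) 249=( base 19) 1bf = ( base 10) 585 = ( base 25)na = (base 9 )720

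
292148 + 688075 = 980223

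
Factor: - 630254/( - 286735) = 2^1*5^( - 1)*57347^( - 1)*315127^1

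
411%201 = 9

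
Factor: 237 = 3^1*79^1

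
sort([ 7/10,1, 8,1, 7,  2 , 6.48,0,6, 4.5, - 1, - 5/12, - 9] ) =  [ - 9, - 1, - 5/12,  0,7/10,1,  1, 2,4.5,6,6.48,7, 8 ] 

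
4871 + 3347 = 8218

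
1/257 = 1/257 = 0.00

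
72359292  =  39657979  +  32701313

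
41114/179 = 41114/179 = 229.69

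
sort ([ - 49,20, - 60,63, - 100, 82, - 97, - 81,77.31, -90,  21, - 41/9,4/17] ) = [-100, - 97, - 90, - 81,-60, - 49,-41/9,4/17,20,  21,63, 77.31, 82]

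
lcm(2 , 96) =96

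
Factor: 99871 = 99871^1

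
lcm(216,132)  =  2376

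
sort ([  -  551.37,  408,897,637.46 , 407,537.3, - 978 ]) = [-978, - 551.37,407,408, 537.3,637.46,897] 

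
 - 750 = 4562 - 5312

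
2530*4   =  10120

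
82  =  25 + 57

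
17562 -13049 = 4513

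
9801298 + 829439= 10630737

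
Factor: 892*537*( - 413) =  - 197828652= -2^2 *3^1 * 7^1*59^1 *179^1*223^1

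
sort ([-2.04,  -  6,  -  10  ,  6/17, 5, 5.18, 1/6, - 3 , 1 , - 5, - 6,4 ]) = [ - 10,- 6, -6 ,-5 ,- 3, - 2.04, 1/6,6/17,1, 4,5,5.18 ]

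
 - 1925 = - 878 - 1047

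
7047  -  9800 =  -2753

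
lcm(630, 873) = 61110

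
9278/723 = 9278/723 = 12.83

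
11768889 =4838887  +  6930002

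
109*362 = 39458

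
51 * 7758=395658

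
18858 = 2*9429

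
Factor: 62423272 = 2^3 * 43^1*79^1* 2297^1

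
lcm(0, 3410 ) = 0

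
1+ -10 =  - 9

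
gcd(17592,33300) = 12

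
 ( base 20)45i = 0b11010110110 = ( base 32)1LM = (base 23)35g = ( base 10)1718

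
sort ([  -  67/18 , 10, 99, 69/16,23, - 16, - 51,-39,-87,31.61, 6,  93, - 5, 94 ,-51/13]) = [ - 87, - 51, - 39, - 16,-5,-51/13, - 67/18, 69/16,6, 10, 23, 31.61, 93,94,99]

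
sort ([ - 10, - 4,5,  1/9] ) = [ - 10, - 4,1/9,5] 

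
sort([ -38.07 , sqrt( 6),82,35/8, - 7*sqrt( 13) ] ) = [  -  38.07, -7*sqrt (13),sqrt( 6 ), 35/8,82 ]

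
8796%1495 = 1321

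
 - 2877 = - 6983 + 4106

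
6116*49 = 299684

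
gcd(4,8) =4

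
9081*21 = 190701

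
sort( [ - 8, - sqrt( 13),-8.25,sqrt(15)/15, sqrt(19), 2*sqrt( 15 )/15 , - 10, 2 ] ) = [ - 10, - 8.25, - 8,-sqrt(13),  sqrt( 15)/15, 2 *sqrt( 15 )/15,  2,sqrt (19) ] 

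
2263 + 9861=12124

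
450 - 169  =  281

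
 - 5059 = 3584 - 8643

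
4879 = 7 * 697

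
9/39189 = 3/13063 = 0.00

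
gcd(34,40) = 2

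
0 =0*1712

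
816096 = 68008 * 12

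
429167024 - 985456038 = -556289014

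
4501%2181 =139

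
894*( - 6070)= - 5426580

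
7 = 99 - 92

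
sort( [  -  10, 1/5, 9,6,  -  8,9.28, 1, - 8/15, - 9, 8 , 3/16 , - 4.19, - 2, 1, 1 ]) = [ -10, - 9, -8,-4.19,-2,  -  8/15,3/16, 1/5  ,  1,  1,1,6,8, 9,  9.28]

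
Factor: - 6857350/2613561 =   -  2^1*3^( - 1)*5^2*233^ ( - 1 )*3739^( - 1)*137147^1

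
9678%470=278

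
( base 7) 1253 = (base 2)111011111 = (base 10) 479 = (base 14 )263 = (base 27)HK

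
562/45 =562/45  =  12.49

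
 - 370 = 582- 952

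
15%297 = 15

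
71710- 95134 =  - 23424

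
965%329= 307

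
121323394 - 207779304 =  - 86455910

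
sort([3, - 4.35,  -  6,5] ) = [ - 6, - 4.35,3, 5] 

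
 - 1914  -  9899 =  - 11813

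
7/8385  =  7/8385 = 0.00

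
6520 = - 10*( - 652) 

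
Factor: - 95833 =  - 47^1  *2039^1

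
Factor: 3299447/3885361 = 47^1*70201^1*3885361^(-1 ) 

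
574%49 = 35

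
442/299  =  34/23 = 1.48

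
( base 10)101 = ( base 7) 203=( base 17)5g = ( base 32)35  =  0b1100101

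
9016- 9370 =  - 354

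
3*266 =798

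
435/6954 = 145/2318 =0.06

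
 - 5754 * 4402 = -25329108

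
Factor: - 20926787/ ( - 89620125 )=3^(  -  1 )*5^( - 3 )  *  34141^(  -  1)*2989541^1 = 2989541/12802875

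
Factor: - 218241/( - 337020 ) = 2^( - 2)*3^2*5^( - 1 )* 41^ ( - 1)*59^1  =  531/820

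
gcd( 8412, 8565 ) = 3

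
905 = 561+344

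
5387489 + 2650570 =8038059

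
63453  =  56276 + 7177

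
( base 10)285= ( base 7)555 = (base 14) 165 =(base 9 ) 346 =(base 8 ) 435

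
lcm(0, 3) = 0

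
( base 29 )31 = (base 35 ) 2I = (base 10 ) 88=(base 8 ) 130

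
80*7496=599680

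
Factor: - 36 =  - 2^2*3^2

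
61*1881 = 114741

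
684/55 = 12 + 24/55 = 12.44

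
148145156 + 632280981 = 780426137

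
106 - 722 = -616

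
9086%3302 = 2482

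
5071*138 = 699798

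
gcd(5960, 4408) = 8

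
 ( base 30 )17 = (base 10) 37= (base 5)122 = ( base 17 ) 23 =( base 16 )25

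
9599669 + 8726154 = 18325823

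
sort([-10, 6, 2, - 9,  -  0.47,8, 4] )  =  [ - 10, - 9, -0.47, 2, 4, 6,  8]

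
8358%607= 467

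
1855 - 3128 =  -1273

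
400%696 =400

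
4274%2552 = 1722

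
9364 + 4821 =14185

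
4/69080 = 1/17270 = 0.00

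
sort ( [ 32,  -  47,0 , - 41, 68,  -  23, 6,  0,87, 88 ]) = [ - 47,  -  41,-23,0,  0, 6, 32 , 68, 87, 88]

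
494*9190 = 4539860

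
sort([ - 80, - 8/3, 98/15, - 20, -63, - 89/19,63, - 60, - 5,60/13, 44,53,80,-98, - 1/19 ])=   [ - 98, - 80, - 63, - 60, - 20,-5, - 89/19,-8/3,  -  1/19 , 60/13,98/15,44,53,63, 80] 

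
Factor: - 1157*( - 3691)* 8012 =2^2*13^1*89^1*2003^1*3691^1 = 34215141844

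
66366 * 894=59331204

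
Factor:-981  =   - 3^2*109^1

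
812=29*28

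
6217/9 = 6217/9 = 690.78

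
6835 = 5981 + 854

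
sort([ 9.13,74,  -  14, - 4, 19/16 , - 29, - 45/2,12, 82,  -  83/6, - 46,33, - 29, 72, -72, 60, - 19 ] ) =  [ - 72  , - 46, - 29,- 29, - 45/2,  -  19, - 14, - 83/6, - 4,19/16,9.13,12,33,60,72,74, 82]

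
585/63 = 65/7 = 9.29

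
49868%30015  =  19853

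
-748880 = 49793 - 798673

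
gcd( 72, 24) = 24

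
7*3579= 25053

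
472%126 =94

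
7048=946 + 6102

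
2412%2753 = 2412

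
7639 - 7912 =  - 273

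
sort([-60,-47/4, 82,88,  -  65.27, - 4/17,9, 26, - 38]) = [  -  65.27, - 60 , - 38 ,  -  47/4,-4/17,9,26, 82, 88] 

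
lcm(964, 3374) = 6748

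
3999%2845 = 1154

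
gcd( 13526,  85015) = 1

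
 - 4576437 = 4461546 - 9037983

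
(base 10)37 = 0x25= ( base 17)23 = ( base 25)1c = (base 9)41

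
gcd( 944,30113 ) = 1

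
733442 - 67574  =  665868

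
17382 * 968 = 16825776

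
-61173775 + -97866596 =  - 159040371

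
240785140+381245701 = 622030841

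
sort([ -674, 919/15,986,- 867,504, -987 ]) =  [-987,- 867 , - 674 , 919/15, 504,986]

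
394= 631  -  237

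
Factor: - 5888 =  - 2^8 *23^1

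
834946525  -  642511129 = 192435396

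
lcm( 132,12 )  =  132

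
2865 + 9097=11962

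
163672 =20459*8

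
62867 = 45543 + 17324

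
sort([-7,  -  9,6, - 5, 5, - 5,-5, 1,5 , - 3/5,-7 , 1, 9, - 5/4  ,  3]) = [  -  9, - 7,- 7, - 5,-5, - 5, - 5/4 , - 3/5, 1, 1, 3,5  ,  5, 6, 9]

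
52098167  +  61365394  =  113463561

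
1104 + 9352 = 10456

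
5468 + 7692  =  13160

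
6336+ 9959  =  16295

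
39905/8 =39905/8 = 4988.12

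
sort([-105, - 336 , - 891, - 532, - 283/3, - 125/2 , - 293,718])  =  [ - 891, - 532, - 336, - 293, - 105, - 283/3, - 125/2,718 ]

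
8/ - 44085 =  - 1+44077/44085 = -0.00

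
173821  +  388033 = 561854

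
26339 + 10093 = 36432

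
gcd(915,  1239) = 3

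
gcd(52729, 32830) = 67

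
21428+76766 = 98194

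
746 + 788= 1534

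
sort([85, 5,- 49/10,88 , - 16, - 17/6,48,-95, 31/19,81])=[-95, - 16, - 49/10,-17/6, 31/19,5, 48, 81,85, 88]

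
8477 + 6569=15046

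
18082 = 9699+8383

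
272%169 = 103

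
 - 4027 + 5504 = 1477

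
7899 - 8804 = -905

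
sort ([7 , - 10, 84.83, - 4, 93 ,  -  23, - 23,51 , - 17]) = [ - 23 ,-23, - 17, -10, - 4,  7,51, 84.83,93 ]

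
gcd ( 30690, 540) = 90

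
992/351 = 992/351 = 2.83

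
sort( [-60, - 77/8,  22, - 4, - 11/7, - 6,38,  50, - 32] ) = [ - 60, - 32, - 77/8, - 6, - 4, - 11/7,  22 , 38,50]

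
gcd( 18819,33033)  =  3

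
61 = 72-11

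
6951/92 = 75  +  51/92 = 75.55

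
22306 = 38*587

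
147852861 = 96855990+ 50996871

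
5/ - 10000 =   -  1/2000 = - 0.00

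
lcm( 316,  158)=316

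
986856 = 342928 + 643928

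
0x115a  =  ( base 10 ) 4442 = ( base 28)5II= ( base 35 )3lw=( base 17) f65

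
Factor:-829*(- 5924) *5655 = 27771682380 = 2^2*3^1*5^1*13^1*29^1*829^1*1481^1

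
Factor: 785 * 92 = 72220 = 2^2*5^1 * 23^1*157^1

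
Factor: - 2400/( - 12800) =2^ (-4)*3^1 =3/16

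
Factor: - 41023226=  - 2^1*29^1*73^1*9689^1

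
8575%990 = 655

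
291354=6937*42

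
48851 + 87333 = 136184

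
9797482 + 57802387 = 67599869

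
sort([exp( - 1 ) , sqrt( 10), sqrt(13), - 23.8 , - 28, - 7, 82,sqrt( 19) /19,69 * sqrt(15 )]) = [ - 28, - 23.8, - 7, sqrt(19 )/19,exp(-1 ),sqrt(10 ),sqrt( 13 ),82, 69*sqrt( 15 )]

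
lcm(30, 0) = 0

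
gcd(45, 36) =9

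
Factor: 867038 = 2^1*89^1 * 4871^1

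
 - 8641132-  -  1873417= - 6767715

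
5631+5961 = 11592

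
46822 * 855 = 40032810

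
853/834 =1+19/834= 1.02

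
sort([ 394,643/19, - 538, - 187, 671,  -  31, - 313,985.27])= [ - 538,-313,  -  187, - 31, 643/19,394  ,  671,  985.27]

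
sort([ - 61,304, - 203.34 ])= [ - 203.34, - 61 , 304]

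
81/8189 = 81/8189 = 0.01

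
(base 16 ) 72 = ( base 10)114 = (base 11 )A4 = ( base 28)42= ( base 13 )8a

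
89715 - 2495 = 87220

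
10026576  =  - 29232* ( - 343 )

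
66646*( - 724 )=  -  48251704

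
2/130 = 1/65 = 0.02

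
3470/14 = 247 + 6/7 = 247.86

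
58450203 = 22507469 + 35942734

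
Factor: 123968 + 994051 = 3^1 * 7^1 * 53239^1 =1118019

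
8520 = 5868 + 2652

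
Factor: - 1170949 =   -  13^1*90073^1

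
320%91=47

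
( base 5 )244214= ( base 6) 111033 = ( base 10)9309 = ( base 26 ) dk1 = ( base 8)22135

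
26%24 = 2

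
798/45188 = 399/22594 = 0.02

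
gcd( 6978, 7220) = 2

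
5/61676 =5/61676 = 0.00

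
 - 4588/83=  - 4588/83= - 55.28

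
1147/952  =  1 + 195/952 = 1.20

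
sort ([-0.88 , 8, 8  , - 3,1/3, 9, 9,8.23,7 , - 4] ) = [- 4, -3,-0.88,1/3,7, 8, 8,8.23,9, 9 ] 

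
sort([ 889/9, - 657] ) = [-657,  889/9] 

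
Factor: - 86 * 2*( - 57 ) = 2^2*3^1*19^1*43^1 = 9804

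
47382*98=4643436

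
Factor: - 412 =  - 2^2  *  103^1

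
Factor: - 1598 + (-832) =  - 2^1*3^5*5^1 = -  2430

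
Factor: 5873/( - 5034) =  - 7/6 = -  2^( - 1)*3^(  -  1) * 7^1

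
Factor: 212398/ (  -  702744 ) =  - 106199/351372 = - 2^( - 2)*3^( - 1 )*7^( - 1)*17^1*47^( - 1 )*89^( - 1)*6247^1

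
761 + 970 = 1731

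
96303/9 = 10700 + 1/3 = 10700.33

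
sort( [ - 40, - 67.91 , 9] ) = [ - 67.91, - 40,9]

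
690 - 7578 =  - 6888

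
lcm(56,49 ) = 392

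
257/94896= 257/94896  =  0.00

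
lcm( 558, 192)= 17856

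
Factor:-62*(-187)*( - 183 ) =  - 2^1*3^1*11^1*17^1*31^1 * 61^1 = - 2121702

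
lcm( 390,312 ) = 1560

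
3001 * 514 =1542514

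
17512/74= 8756/37 = 236.65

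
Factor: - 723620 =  - 2^2* 5^1*97^1*373^1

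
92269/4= 92269/4  =  23067.25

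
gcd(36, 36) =36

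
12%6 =0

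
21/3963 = 7/1321= 0.01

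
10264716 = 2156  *4761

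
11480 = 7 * 1640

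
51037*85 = 4338145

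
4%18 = 4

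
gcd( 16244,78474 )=2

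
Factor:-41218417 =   -  1117^1 * 36901^1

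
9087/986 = 9087/986  =  9.22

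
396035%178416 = 39203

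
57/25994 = 57/25994= 0.00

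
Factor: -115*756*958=  -  83288520 = -2^3*3^3 * 5^1 * 7^1*23^1*479^1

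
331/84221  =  331/84221 = 0.00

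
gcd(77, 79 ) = 1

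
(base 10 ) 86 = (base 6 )222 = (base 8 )126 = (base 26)38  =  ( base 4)1112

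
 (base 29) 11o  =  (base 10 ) 894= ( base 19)291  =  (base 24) 1d6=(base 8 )1576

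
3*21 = 63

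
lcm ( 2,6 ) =6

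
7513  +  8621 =16134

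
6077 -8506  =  -2429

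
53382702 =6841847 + 46540855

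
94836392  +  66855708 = 161692100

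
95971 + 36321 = 132292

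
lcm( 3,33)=33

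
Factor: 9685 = 5^1*13^1*149^1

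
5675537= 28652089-22976552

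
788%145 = 63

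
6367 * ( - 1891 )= -12039997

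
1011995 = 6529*155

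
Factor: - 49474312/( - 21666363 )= 2^3 *3^( - 1)*6184289^1 * 7222121^( - 1 ) 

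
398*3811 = 1516778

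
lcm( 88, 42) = 1848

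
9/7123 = 9/7123 =0.00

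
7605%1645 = 1025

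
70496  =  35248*2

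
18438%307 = 18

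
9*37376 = 336384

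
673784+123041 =796825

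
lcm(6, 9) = 18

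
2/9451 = 2/9451 = 0.00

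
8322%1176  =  90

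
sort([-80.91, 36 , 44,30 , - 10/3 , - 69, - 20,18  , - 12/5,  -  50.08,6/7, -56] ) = [ - 80.91, - 69, - 56, - 50.08,  -  20, - 10/3, - 12/5 , 6/7,18, 30, 36,44] 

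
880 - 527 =353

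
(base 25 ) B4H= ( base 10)6992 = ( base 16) 1B50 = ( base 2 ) 1101101010000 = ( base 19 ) 1070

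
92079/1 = 92079= 92079.00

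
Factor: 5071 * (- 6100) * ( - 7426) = 2^3 * 5^2*11^1*47^1*61^1*79^1*461^1 = 229709200600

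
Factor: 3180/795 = 2^2 = 4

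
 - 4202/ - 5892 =2101/2946 = 0.71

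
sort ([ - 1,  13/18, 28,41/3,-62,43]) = [ - 62, - 1,13/18, 41/3, 28, 43]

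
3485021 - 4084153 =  - 599132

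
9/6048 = 1/672 = 0.00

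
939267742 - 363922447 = 575345295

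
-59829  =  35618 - 95447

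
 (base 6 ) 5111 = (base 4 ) 101203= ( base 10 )1123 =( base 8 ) 2143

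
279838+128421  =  408259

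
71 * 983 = 69793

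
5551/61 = 91 = 91.00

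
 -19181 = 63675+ - 82856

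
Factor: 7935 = 3^1 * 5^1* 23^2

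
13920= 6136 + 7784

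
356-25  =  331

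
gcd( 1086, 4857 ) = 3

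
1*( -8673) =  -8673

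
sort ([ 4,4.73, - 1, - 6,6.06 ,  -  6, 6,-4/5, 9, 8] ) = [-6, - 6,-1, - 4/5, 4,4.73  ,  6,  6.06, 8, 9] 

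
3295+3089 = 6384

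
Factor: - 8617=-7^1*1231^1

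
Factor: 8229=3^1*13^1*211^1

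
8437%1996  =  453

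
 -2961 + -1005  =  -3966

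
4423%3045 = 1378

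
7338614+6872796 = 14211410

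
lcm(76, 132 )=2508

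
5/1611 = 5/1611 = 0.00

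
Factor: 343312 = 2^4* 43^1*499^1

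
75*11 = 825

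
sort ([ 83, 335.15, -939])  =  [ - 939 , 83,335.15 ] 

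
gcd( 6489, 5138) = 7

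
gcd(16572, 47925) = 3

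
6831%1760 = 1551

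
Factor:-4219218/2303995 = -2^1 * 3^2 * 5^(-1 )*41^( - 1 )*157^1*1493^1*11239^( - 1 )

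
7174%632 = 222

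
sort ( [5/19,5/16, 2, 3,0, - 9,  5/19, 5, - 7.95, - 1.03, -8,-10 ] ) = [ - 10, - 9,-8, - 7.95,-1.03, 0,5/19 , 5/19,5/16,2, 3,5 ]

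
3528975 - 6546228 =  - 3017253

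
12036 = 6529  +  5507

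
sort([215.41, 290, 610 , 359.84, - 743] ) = [ - 743,215.41,290 , 359.84,610]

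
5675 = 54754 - 49079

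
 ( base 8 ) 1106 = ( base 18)1E6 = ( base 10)582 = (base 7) 1461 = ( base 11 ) 48a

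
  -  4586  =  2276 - 6862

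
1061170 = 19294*55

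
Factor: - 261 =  - 3^2*29^1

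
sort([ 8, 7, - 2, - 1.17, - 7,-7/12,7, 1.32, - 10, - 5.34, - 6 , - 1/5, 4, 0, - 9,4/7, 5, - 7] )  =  [  -  10, - 9, - 7, - 7, - 6,  -  5.34, - 2, - 1.17,-7/12 , - 1/5 , 0,4/7, 1.32, 4,5,7,7, 8] 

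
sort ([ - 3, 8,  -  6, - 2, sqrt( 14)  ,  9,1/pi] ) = [ - 6, - 3 ,-2, 1/pi, sqrt ( 14), 8, 9]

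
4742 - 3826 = 916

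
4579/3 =1526+1/3 = 1526.33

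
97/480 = 97/480 = 0.20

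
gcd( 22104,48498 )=6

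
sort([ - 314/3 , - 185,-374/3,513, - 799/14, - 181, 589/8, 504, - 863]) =[ - 863, - 185,- 181, - 374/3, - 314/3,  -  799/14,  589/8,504,513]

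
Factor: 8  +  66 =2^1*37^1 =74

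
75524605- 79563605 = - 4039000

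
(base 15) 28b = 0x245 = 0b1001000101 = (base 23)126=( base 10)581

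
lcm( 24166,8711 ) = 749146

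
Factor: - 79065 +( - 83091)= - 2^2 * 3^1*13513^1 = -162156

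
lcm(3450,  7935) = 79350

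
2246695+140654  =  2387349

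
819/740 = 1 + 79/740  =  1.11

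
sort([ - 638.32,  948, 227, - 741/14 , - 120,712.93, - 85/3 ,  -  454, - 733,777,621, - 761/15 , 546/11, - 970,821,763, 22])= [ - 970 , - 733, - 638.32, - 454, - 120,  -  741/14,  -  761/15,-85/3 , 22 , 546/11,227,621, 712.93,763,777 , 821, 948]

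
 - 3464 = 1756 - 5220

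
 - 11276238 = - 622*18129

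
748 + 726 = 1474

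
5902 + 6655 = 12557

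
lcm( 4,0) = 0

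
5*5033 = 25165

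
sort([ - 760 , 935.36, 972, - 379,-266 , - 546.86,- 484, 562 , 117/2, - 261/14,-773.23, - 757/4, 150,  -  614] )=[ -773.23, - 760,-614, - 546.86, - 484, - 379, - 266,- 757/4, - 261/14, 117/2, 150, 562,935.36, 972 ]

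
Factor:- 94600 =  - 2^3*5^2*11^1*43^1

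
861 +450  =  1311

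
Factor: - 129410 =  - 2^1*5^1*12941^1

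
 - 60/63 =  - 20/21 = - 0.95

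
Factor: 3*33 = 3^2*11^1 = 99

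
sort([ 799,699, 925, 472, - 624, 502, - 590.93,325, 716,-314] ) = [-624, - 590.93, - 314, 325, 472, 502,699, 716, 799,925]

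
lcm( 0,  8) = 0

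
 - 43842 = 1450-45292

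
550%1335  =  550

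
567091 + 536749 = 1103840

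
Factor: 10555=5^1*2111^1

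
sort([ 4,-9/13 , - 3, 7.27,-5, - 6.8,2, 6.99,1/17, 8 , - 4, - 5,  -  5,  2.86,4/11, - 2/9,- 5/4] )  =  [-6.8, - 5, - 5,- 5, - 4,  -  3 ,-5/4,-9/13, - 2/9,1/17, 4/11,2,2.86,4, 6.99,7.27,8] 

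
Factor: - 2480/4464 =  - 5/9 = -  3^ ( - 2 )*5^1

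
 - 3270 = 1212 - 4482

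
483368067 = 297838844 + 185529223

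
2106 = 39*54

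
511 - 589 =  -78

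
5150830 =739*6970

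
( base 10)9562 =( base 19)1795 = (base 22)jge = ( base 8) 22532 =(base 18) 1b94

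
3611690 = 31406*115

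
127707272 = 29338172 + 98369100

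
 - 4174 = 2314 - 6488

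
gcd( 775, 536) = 1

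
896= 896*1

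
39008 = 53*736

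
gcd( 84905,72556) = 1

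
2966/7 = 423+5/7 = 423.71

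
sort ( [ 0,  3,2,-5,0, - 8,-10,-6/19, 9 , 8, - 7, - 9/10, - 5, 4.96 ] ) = [  -  10, - 8, - 7, -5, - 5, - 9/10, - 6/19,0, 0, 2,3  ,  4.96, 8,9 ]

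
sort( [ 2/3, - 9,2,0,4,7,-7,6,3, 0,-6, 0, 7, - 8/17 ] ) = [ - 9,  -  7, - 6, - 8/17,  0,0,0,2/3,2,3,4,6,7,7 ]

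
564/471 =188/157  =  1.20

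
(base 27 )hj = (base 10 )478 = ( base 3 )122201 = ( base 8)736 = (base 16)1DE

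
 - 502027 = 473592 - 975619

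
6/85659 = 2/28553 = 0.00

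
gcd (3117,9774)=3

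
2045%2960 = 2045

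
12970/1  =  12970 = 12970.00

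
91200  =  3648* 25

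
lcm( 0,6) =0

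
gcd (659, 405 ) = 1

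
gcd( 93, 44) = 1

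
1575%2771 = 1575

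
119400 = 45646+73754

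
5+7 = 12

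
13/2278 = 13/2278 = 0.01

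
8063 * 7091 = 57174733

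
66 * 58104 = 3834864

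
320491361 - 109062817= 211428544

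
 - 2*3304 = -6608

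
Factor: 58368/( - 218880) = -4/15 = - 2^2*3^( - 1 )* 5^( - 1 )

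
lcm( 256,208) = 3328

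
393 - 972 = - 579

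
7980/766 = 3990/383 = 10.42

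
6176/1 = 6176 = 6176.00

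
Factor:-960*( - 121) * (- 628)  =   - 2^8*3^1*5^1*11^2*157^1 = -72948480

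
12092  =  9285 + 2807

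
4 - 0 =4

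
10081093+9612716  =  19693809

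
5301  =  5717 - 416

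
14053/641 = 14053/641 = 21.92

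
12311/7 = 12311/7 = 1758.71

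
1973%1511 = 462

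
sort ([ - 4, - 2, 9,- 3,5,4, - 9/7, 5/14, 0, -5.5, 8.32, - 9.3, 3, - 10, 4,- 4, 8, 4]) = [ - 10,-9.3, - 5.5,-4,  -  4,-3, - 2, - 9/7, 0,5/14, 3,  4,  4, 4, 5, 8, 8.32,9 ]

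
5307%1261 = 263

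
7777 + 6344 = 14121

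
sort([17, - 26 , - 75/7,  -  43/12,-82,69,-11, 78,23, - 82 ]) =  [ - 82, - 82, - 26, - 11, - 75/7 ,-43/12, 17, 23,69,  78]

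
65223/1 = 65223 = 65223.00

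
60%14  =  4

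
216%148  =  68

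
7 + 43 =50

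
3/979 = 3/979 = 0.00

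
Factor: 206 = 2^1*103^1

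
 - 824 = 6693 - 7517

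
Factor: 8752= 2^4*547^1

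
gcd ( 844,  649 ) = 1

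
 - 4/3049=- 4/3049 = - 0.00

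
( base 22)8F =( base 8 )277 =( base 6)515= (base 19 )A1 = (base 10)191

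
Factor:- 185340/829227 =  - 61780/276409 = -2^2*5^1 * 7^( - 2)*3089^1*5641^(-1 ) 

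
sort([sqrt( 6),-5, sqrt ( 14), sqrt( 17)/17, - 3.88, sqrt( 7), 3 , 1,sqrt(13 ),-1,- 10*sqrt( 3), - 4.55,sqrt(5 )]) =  [ - 10*sqrt( 3 ), - 5,  -  4.55, - 3.88, - 1, sqrt(17)/17, 1,sqrt(5), sqrt(6), sqrt (7),3, sqrt(13 ),  sqrt( 14 ) ]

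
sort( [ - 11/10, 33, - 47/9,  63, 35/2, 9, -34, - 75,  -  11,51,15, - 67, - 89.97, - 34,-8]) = [ - 89.97, - 75, - 67,-34,-34,-11, - 8, - 47/9,-11/10,9, 15,35/2,33,51, 63 ] 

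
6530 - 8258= - 1728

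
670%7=5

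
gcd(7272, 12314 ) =2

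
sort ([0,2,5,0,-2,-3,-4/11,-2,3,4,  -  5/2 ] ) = [ - 3 , - 5/2, - 2,-2,-4/11, 0,0,2,3,4,5 ]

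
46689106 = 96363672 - 49674566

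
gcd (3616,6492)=4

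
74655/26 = 74655/26 = 2871.35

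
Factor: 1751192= 2^3*19^1*41^1 *281^1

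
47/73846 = 47/73846 = 0.00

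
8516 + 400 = 8916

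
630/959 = 90/137 = 0.66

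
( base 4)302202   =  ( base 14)1270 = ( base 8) 6242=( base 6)22550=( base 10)3234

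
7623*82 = 625086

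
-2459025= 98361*( - 25) 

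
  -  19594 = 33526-53120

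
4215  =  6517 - 2302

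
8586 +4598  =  13184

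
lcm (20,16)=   80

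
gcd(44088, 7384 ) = 8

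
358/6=179/3  =  59.67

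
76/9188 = 19/2297 = 0.01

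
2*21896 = 43792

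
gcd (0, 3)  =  3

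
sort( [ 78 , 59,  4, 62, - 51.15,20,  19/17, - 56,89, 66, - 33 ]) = [ - 56, - 51.15, - 33, 19/17,  4, 20,59, 62, 66,78,89 ] 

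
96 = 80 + 16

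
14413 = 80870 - 66457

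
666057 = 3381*197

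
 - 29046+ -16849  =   - 45895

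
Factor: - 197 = - 197^1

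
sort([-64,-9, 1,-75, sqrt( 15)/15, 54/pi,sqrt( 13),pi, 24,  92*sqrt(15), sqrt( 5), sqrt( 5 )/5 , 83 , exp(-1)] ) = [-75, - 64, - 9, sqrt ( 15) /15, exp ( - 1)  ,  sqrt( 5) /5, 1, sqrt(5),pi,sqrt( 13 ), 54/pi,24,83,92 * sqrt(15)] 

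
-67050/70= - 6705/7 = -  957.86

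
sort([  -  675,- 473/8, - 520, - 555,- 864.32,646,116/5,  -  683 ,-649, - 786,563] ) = [  -  864.32, - 786, - 683, - 675, - 649, - 555 , - 520,-473/8, 116/5,563,  646]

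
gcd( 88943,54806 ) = 1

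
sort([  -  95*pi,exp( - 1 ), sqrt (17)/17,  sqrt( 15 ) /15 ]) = [ - 95*pi,sqrt(17) /17,sqrt ( 15) /15, exp( - 1)] 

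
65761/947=65761/947  =  69.44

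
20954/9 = 2328 + 2/9  =  2328.22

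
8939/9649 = 8939/9649  =  0.93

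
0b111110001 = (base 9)612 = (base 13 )2c3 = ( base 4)13301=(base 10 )497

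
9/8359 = 9/8359 = 0.00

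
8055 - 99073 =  - 91018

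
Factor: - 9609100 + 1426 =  - 9607674 = - 2^1*3^1*211^1*7589^1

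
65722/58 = 1133 + 4/29 = 1133.14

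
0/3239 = 0  =  0.00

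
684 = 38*18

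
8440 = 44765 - 36325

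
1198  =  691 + 507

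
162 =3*54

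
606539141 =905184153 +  - 298645012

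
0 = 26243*0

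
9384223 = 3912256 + 5471967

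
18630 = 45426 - 26796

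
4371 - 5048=  -  677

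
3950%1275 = 125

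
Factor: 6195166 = 2^1*1381^1 * 2243^1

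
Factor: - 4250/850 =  - 5 = - 5^1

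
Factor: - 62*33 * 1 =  - 2046 = - 2^1*3^1 * 11^1 * 31^1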